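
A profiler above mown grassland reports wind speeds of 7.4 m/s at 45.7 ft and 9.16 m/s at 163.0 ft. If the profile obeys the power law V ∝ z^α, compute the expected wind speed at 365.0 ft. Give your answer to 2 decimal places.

10.49 m/s

First find α: α = ln(V₂/V₁)/ln(z₂/z₁) = ln(9.16/7.4)/ln(163.0/45.7) = 0.21337/1.27165 = 0.1678
Extrapolate from 163.0 ft to 365.0 ft: V₃ = 9.16 × (365.0/163.0)^0.1678 = 9.16 × 1.1448 = 10.4867 m/s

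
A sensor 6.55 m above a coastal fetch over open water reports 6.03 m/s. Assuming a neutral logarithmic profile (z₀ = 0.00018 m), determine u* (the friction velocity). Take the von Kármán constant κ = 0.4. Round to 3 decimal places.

u* ≈ 0.230 m/s

Log law: V(z) = (u*/κ) · ln(z/z₀) ⇒ u* = κ · V / ln(z/z₀)
u* = 0.4 × 6.03 / ln(6.55/0.00018) = 0.4 × 6.03 / 10.5020
   = 2.4120 / 10.5020 = 0.2297 m/s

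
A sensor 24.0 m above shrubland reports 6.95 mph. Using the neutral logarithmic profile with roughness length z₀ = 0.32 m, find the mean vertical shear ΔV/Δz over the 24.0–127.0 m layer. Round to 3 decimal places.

0.026 mph/m

Log law: V₂ = V₁ · ln(z₂/z₀)/ln(z₁/z₀) = 6.95 × 5.9836/4.3175 = 9.6320 mph
ΔV/Δz = (9.6320 − 6.95)/(127.0 − 24.0) = 2.6820/103.0000 = 0.02604 mph/m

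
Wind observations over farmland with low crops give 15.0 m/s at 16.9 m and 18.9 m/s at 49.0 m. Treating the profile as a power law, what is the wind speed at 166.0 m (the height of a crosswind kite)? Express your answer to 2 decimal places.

24.63 m/s

First find α: α = ln(V₂/V₁)/ln(z₂/z₁) = ln(18.9/15.0)/ln(49.0/16.9) = 0.23111/1.06451 = 0.2171
Extrapolate from 49.0 m to 166.0 m: V₃ = 18.9 × (166.0/49.0)^0.2171 = 18.9 × 1.3033 = 24.6325 m/s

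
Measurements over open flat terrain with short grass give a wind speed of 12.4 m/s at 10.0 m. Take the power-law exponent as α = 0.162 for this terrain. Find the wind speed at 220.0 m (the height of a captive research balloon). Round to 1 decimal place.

Power-law profile: V₂ = V₁ · (z₂/z₁)^α
V₂ = 12.4 × (220.0/10.0)^0.162 = 12.4 × (22.0000)^0.162
    = 12.4 × 1.6500 = 20.4595 m/s

20.5 m/s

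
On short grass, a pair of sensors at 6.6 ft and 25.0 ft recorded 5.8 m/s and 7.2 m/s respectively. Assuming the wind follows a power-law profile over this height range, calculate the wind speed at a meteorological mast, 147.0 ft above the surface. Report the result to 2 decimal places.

9.60 m/s

First find α: α = ln(V₂/V₁)/ln(z₂/z₁) = ln(7.2/5.8)/ln(25.0/6.6) = 0.21622/1.33181 = 0.1624
Extrapolate from 25.0 ft to 147.0 ft: V₃ = 7.2 × (147.0/25.0)^0.1624 = 7.2 × 1.3332 = 9.5994 m/s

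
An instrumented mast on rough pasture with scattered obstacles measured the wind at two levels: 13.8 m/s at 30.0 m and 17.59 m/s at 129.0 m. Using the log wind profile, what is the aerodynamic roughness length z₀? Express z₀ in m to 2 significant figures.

z₀ ≈ 0.15 m

Log law: V(z) ∝ ln(z/z₀). With r = V₁/V₂ = 13.8/17.59 = 0.78454,
r · ln(z₂/z₀) = ln(z₁/z₀) ⇒ ln z₀ = (ln z₁ − r·ln z₂)/(1 − r)
ln z₀ = (3.40120 − 0.78454×4.85981) / 0.21546 = -1.9099
z₀ = exp(-1.9099) = 0.1481 m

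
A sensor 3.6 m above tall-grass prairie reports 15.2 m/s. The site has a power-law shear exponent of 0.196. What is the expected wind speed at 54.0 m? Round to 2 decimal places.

Power-law profile: V₂ = V₁ · (z₂/z₁)^α
V₂ = 15.2 × (54.0/3.6)^0.196 = 15.2 × (15.0000)^0.196
    = 15.2 × 1.7003 = 25.8439 m/s

25.84 m/s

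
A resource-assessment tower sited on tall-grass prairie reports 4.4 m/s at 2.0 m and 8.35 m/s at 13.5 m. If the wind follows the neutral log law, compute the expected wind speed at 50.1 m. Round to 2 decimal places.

11.06 m/s

Log law: V ∝ ln(z/z₀). From the pair, with r = V₁/V₂ = 0.52695,
ln z₀ = (ln z₁ − r·ln z₂)/(1 − r) = (0.6931 − 0.52695×2.6027)/0.47305 = -1.4339 → z₀ = 0.2384 m
V₃ = V₁ · ln(z₃/z₀)/ln(z₁/z₀) = 4.4 × 5.3480/2.1271 = 11.0626 m/s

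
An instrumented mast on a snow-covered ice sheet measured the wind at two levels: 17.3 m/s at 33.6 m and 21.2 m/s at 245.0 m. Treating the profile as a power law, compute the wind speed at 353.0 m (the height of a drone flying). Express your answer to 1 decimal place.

First find α: α = ln(V₂/V₁)/ln(z₂/z₁) = ln(21.2/17.3)/ln(245.0/33.6) = 0.20329/1.98673 = 0.1023
Extrapolate from 245.0 m to 353.0 m: V₃ = 21.2 × (353.0/245.0)^0.1023 = 21.2 × 1.0381 = 22.0072 m/s

22.0 m/s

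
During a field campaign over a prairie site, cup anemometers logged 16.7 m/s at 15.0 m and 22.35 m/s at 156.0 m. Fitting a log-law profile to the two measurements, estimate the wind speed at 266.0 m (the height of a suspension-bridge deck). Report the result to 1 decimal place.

Log law: V ∝ ln(z/z₀). From the pair, with r = V₁/V₂ = 0.74720,
ln z₀ = (ln z₁ − r·ln z₂)/(1 − r) = (2.7081 − 0.74720×5.0499)/0.25280 = -4.2137 → z₀ = 0.01479 m
V₃ = V₁ · ln(z₃/z₀)/ln(z₁/z₀) = 16.7 × 9.7972/6.9218 = 23.6375 m/s

23.6 m/s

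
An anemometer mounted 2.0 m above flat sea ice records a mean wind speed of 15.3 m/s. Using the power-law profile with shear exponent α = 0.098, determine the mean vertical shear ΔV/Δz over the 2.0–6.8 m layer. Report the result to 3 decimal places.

Power law: V₂ = V₁ · (z₂/z₁)^α = 15.3 × (3.4000)^0.098 = 17.2495 m/s
ΔV/Δz = (17.2495 − 15.3)/(6.8 − 2.0) = 1.9495/4.8000 = 0.40614 m/s/m

0.406 m/s/m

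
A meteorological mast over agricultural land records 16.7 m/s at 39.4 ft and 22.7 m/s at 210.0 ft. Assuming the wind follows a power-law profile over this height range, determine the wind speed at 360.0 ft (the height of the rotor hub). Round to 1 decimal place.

25.1 m/s

First find α: α = ln(V₂/V₁)/ln(z₂/z₁) = ln(22.7/16.7)/ln(210.0/39.4) = 0.30696/1.67334 = 0.1834
Extrapolate from 210.0 ft to 360.0 ft: V₃ = 22.7 × (360.0/210.0)^0.1834 = 22.7 × 1.1039 = 25.0591 m/s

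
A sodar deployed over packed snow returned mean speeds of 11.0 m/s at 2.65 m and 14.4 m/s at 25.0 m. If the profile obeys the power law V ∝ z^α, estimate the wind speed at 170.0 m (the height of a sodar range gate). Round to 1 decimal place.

18.1 m/s

First find α: α = ln(V₂/V₁)/ln(z₂/z₁) = ln(14.4/11.0)/ln(25.0/2.65) = 0.26933/2.24432 = 0.1200
Extrapolate from 25.0 m to 170.0 m: V₃ = 14.4 × (170.0/25.0)^0.1200 = 14.4 × 1.2587 = 18.1246 m/s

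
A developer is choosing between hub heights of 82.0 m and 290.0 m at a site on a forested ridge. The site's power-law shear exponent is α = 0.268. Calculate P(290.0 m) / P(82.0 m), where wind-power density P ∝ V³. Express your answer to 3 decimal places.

Speed ratio: V_B/V_A = (z_B/z_A)^α = (290.0/82.0)^0.268 = (3.5366)^0.268 = 1.40288
Power-density ratio: P_B/P_A = (V_B/V_A)³ = (1.40288)³ = 2.76097

2.761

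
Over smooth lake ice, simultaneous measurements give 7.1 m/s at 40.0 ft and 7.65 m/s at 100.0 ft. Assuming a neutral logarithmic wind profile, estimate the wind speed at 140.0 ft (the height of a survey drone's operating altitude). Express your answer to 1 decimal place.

7.9 m/s

Log law: V ∝ ln(z/z₀). From the pair, with r = V₁/V₂ = 0.92810,
ln z₀ = (ln z₁ − r·ln z₂)/(1 − r) = (3.6889 − 0.92810×4.6052)/0.07190 = -8.1396 → z₀ = 0.0002918 ft
V₃ = V₁ · ln(z₃/z₀)/ln(z₁/z₀) = 7.1 × 13.0812/11.8285 = 7.8520 m/s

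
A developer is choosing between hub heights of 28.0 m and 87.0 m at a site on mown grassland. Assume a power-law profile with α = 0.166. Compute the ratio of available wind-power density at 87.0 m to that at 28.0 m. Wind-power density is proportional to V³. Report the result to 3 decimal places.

1.759

Speed ratio: V_B/V_A = (z_B/z_A)^α = (87.0/28.0)^0.166 = (3.1071)^0.166 = 1.20707
Power-density ratio: P_B/P_A = (V_B/V_A)³ = (1.20707)³ = 1.75872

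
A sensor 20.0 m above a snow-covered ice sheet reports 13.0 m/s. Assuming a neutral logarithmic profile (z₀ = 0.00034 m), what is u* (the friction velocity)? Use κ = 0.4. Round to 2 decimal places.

Log law: V(z) = (u*/κ) · ln(z/z₀) ⇒ u* = κ · V / ln(z/z₀)
u* = 0.4 × 13.0 / ln(20.0/0.00034) = 0.4 × 13.0 / 10.9823
   = 5.2000 / 10.9823 = 0.4735 m/s

u* ≈ 0.47 m/s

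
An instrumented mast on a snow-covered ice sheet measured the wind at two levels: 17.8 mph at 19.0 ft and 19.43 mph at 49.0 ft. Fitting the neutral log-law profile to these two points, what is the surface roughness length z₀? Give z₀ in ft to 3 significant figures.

Log law: V(z) ∝ ln(z/z₀). With r = V₁/V₂ = 17.8/19.43 = 0.91611,
r · ln(z₂/z₀) = ln(z₁/z₀) ⇒ ln z₀ = (ln z₁ − r·ln z₂)/(1 − r)
ln z₀ = (2.94444 − 0.91611×3.89182) / 0.08389 = -7.4012
z₀ = exp(-7.4012) = 0.0006105 ft

z₀ ≈ 0.000611 ft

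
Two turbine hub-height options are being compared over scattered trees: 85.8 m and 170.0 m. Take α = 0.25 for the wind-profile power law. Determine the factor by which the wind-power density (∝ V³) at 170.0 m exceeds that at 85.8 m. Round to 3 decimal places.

1.670

Speed ratio: V_B/V_A = (z_B/z_A)^α = (170.0/85.8)^0.25 = (1.9814)^0.25 = 1.18643
Power-density ratio: P_B/P_A = (V_B/V_A)³ = (1.18643)³ = 1.67002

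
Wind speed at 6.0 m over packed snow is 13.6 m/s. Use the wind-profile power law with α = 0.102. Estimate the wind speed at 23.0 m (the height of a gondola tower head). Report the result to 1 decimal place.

Power-law profile: V₂ = V₁ · (z₂/z₁)^α
V₂ = 13.6 × (23.0/6.0)^0.102 = 13.6 × (3.8333)^0.102
    = 13.6 × 1.1469 = 15.5978 m/s

15.6 m/s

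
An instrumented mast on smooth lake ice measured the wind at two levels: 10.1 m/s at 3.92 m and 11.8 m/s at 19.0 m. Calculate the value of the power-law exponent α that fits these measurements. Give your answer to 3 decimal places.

Power law: V₂/V₁ = (z₂/z₁)^α ⇒ α = ln(V₂/V₁) / ln(z₂/z₁)
α = ln(11.8/10.1) / ln(19.0/3.92) = ln(1.1683) / ln(4.8469)
  = 0.15556 / 1.57835 = 0.09856

α ≈ 0.099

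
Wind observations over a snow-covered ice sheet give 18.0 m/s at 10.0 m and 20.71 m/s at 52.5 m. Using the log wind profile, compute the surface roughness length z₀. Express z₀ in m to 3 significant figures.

Log law: V(z) ∝ ln(z/z₀). With r = V₁/V₂ = 18.0/20.71 = 0.86915,
r · ln(z₂/z₀) = ln(z₁/z₀) ⇒ ln z₀ = (ln z₁ − r·ln z₂)/(1 − r)
ln z₀ = (2.30259 − 0.86915×3.96081) / 0.13085 = -8.7115
z₀ = exp(-8.7115) = 0.0001647 m

z₀ ≈ 0.000165 m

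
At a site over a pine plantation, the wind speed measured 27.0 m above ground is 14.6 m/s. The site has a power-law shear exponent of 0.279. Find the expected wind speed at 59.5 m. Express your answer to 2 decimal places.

18.20 m/s

Power-law profile: V₂ = V₁ · (z₂/z₁)^α
V₂ = 14.6 × (59.5/27.0)^0.279 = 14.6 × (2.2037)^0.279
    = 14.6 × 1.2466 = 18.2009 m/s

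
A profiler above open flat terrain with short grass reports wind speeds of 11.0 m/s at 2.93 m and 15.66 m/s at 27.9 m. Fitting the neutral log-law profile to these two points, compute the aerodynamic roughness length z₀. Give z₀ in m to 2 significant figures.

Log law: V(z) ∝ ln(z/z₀). With r = V₁/V₂ = 11.0/15.66 = 0.70243,
r · ln(z₂/z₀) = ln(z₁/z₀) ⇒ ln z₀ = (ln z₁ − r·ln z₂)/(1 − r)
ln z₀ = (1.07500 − 0.70243×3.32863) / 0.29757 = -4.2447
z₀ = exp(-4.2447) = 0.01434 m

z₀ ≈ 0.014 m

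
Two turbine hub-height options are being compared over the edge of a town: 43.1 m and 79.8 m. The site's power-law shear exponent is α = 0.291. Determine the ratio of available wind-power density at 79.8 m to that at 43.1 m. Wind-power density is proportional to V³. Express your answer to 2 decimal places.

Speed ratio: V_B/V_A = (z_B/z_A)^α = (79.8/43.1)^0.291 = (1.8515)^0.291 = 1.19633
Power-density ratio: P_B/P_A = (V_B/V_A)³ = (1.19633)³ = 1.71218

1.71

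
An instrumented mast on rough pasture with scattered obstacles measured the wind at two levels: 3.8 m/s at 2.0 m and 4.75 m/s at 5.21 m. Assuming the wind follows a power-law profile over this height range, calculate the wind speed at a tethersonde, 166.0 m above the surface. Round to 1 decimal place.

First find α: α = ln(V₂/V₁)/ln(z₂/z₁) = ln(4.75/3.8)/ln(5.21/2.0) = 0.22314/0.95743 = 0.2331
Extrapolate from 5.21 m to 166.0 m: V₃ = 4.75 × (166.0/5.21)^0.2331 = 4.75 × 2.2406 = 10.6427 m/s

10.6 m/s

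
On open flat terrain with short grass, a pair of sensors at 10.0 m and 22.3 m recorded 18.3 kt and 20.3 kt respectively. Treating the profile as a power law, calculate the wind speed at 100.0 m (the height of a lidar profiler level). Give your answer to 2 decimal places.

24.65 kt

First find α: α = ln(V₂/V₁)/ln(z₂/z₁) = ln(20.3/18.3)/ln(22.3/10.0) = 0.10372/0.80200 = 0.1293
Extrapolate from 22.3 m to 100.0 m: V₃ = 20.3 × (100.0/22.3)^0.1293 = 20.3 × 1.2142 = 24.6478 kt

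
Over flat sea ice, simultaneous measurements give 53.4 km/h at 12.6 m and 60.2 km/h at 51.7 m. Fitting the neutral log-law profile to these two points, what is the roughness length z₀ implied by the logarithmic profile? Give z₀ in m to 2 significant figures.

Log law: V(z) ∝ ln(z/z₀). With r = V₁/V₂ = 53.4/60.2 = 0.88704,
r · ln(z₂/z₀) = ln(z₁/z₀) ⇒ ln z₀ = (ln z₁ − r·ln z₂)/(1 − r)
ln z₀ = (2.53370 − 0.88704×3.94546) / 0.11296 = -8.5528
z₀ = exp(-8.5528) = 0.0001930 m

z₀ ≈ 0.00019 m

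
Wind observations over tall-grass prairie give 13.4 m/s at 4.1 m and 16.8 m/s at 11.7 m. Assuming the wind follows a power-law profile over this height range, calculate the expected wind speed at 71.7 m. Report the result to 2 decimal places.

First find α: α = ln(V₂/V₁)/ln(z₂/z₁) = ln(16.8/13.4)/ln(11.7/4.1) = 0.22612/1.04860 = 0.2156
Extrapolate from 11.7 m to 71.7 m: V₃ = 16.8 × (71.7/11.7)^0.2156 = 16.8 × 1.4784 = 24.8366 m/s

24.84 m/s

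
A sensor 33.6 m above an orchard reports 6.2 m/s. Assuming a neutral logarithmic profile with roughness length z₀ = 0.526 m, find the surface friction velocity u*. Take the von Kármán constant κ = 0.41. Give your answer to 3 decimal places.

Log law: V(z) = (u*/κ) · ln(z/z₀) ⇒ u* = κ · V / ln(z/z₀)
u* = 0.41 × 6.2 / ln(33.6/0.526) = 0.41 × 6.2 / 4.1570
   = 2.5420 / 4.1570 = 0.6115 m/s

u* ≈ 0.612 m/s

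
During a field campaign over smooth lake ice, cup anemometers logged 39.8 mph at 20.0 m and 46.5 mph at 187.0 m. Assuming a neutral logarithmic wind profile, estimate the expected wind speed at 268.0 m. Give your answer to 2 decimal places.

Log law: V ∝ ln(z/z₀). From the pair, with r = V₁/V₂ = 0.85591,
ln z₀ = (ln z₁ − r·ln z₂)/(1 − r) = (2.9957 − 0.85591×5.2311)/0.14409 = -10.2831 → z₀ = 0.00003421 m
V₃ = V₁ · ln(z₃/z₀)/ln(z₁/z₀) = 39.8 × 15.8741/13.2788 = 47.5786 mph

47.58 mph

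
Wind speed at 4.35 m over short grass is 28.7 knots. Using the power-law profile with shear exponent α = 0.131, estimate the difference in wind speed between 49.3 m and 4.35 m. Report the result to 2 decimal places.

10.75 knots

Power law: V₂ = V₁ · (z₂/z₁)^α = 28.7 × (11.3333)^0.131 = 39.4460 knots
ΔV = 39.4460 − 28.7 = 10.7460 knots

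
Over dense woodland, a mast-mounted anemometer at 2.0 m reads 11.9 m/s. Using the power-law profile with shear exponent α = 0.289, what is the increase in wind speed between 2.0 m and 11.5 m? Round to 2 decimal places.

Power law: V₂ = V₁ · (z₂/z₁)^α = 11.9 × (5.7500)^0.289 = 19.7284 m/s
ΔV = 19.7284 − 11.9 = 7.8284 m/s

7.83 m/s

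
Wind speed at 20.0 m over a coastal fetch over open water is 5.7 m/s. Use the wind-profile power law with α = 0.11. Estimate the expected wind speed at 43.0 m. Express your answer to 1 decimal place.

Power-law profile: V₂ = V₁ · (z₂/z₁)^α
V₂ = 5.7 × (43.0/20.0)^0.11 = 5.7 × (2.1500)^0.11
    = 5.7 × 1.0878 = 6.2007 m/s

6.2 m/s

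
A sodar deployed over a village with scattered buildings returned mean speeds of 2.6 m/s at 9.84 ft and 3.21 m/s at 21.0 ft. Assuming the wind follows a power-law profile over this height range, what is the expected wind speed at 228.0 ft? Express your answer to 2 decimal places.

6.23 m/s

First find α: α = ln(V₂/V₁)/ln(z₂/z₁) = ln(3.21/2.6)/ln(21.0/9.84) = 0.21076/0.75807 = 0.2780
Extrapolate from 21.0 ft to 228.0 ft: V₃ = 3.21 × (228.0/21.0)^0.2780 = 3.21 × 1.9407 = 6.2296 m/s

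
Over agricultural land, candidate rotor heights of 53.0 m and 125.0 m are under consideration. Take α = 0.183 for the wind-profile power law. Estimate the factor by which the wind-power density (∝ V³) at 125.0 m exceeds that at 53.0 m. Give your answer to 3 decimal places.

Speed ratio: V_B/V_A = (z_B/z_A)^α = (125.0/53.0)^0.183 = (2.3585)^0.183 = 1.17002
Power-density ratio: P_B/P_A = (V_B/V_A)³ = (1.17002)³ = 1.60168

1.602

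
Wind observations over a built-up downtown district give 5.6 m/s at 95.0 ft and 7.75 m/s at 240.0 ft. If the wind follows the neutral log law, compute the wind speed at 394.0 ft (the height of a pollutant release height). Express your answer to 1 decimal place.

8.9 m/s

Log law: V ∝ ln(z/z₀). From the pair, with r = V₁/V₂ = 0.72258,
ln z₀ = (ln z₁ − r·ln z₂)/(1 − r) = (4.5539 − 0.72258×5.4806)/0.27742 = 2.1400 → z₀ = 8.499 ft
V₃ = V₁ · ln(z₃/z₀)/ln(z₁/z₀) = 5.6 × 3.8364/2.4139 = 8.9000 m/s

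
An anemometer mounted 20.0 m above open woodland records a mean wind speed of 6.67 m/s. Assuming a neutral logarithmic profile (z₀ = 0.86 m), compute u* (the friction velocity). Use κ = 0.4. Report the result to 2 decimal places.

u* ≈ 0.85 m/s

Log law: V(z) = (u*/κ) · ln(z/z₀) ⇒ u* = κ · V / ln(z/z₀)
u* = 0.4 × 6.67 / ln(20.0/0.86) = 0.4 × 6.67 / 3.1466
   = 2.6680 / 3.1466 = 0.8479 m/s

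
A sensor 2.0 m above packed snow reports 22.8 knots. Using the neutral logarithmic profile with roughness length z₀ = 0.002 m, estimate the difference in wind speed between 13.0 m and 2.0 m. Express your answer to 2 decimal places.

6.18 knots

Log law: V₂ = V₁ · ln(z₂/z₀)/ln(z₁/z₀) = 22.8 × 8.7796/6.9078 = 28.9781 knots
ΔV = 28.9781 − 22.8 = 6.1781 knots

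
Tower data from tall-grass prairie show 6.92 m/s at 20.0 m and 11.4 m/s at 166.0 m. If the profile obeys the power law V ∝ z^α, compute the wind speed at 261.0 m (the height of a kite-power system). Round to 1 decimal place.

12.7 m/s

First find α: α = ln(V₂/V₁)/ln(z₂/z₁) = ln(11.4/6.92)/ln(166.0/20.0) = 0.49920/2.11626 = 0.2359
Extrapolate from 166.0 m to 261.0 m: V₃ = 11.4 × (261.0/166.0)^0.2359 = 11.4 × 1.1127 = 12.6842 m/s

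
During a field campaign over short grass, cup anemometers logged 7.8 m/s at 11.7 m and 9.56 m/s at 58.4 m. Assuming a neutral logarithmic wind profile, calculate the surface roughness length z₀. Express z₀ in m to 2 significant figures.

z₀ ≈ 0.0094 m

Log law: V(z) ∝ ln(z/z₀). With r = V₁/V₂ = 7.8/9.56 = 0.81590,
r · ln(z₂/z₀) = ln(z₁/z₀) ⇒ ln z₀ = (ln z₁ − r·ln z₂)/(1 − r)
ln z₀ = (2.45959 − 0.81590×4.06732) / 0.18410 = -4.6656
z₀ = exp(-4.6656) = 0.009414 m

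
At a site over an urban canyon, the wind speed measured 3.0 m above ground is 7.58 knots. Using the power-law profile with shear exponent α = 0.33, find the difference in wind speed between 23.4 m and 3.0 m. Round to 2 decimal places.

7.35 knots

Power law: V₂ = V₁ · (z₂/z₁)^α = 7.58 × (7.8000)^0.33 = 14.9300 knots
ΔV = 14.9300 − 7.58 = 7.3500 knots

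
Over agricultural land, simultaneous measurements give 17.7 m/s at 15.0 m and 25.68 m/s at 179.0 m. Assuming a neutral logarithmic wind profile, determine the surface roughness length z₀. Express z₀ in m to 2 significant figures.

z₀ ≈ 0.061 m

Log law: V(z) ∝ ln(z/z₀). With r = V₁/V₂ = 17.7/25.68 = 0.68925,
r · ln(z₂/z₀) = ln(z₁/z₀) ⇒ ln z₀ = (ln z₁ − r·ln z₂)/(1 − r)
ln z₀ = (2.70805 − 0.68925×5.18739) / 0.31075 = -2.7912
z₀ = exp(-2.7912) = 0.06135 m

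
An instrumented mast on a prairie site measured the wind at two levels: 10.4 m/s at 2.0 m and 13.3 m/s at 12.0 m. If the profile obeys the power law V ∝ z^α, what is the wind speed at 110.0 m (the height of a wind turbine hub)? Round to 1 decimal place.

First find α: α = ln(V₂/V₁)/ln(z₂/z₁) = ln(13.3/10.4)/ln(12.0/2.0) = 0.24596/1.79176 = 0.1373
Extrapolate from 12.0 m to 110.0 m: V₃ = 13.3 × (110.0/12.0)^0.1373 = 13.3 × 1.3555 = 18.0275 m/s

18.0 m/s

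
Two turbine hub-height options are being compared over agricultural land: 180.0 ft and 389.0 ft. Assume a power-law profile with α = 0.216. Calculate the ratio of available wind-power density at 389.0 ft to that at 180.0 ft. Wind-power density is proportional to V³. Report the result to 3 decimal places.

Speed ratio: V_B/V_A = (z_B/z_A)^α = (389.0/180.0)^0.216 = (2.1611)^0.216 = 1.18111
Power-density ratio: P_B/P_A = (V_B/V_A)³ = (1.18111)³ = 1.64767

1.648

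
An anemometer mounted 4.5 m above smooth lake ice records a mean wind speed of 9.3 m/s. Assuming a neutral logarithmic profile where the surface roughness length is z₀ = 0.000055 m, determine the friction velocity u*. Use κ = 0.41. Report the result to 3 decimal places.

Log law: V(z) = (u*/κ) · ln(z/z₀) ⇒ u* = κ · V / ln(z/z₀)
u* = 0.41 × 9.3 / ln(4.5/0.000055) = 0.41 × 9.3 / 11.3123
   = 3.8130 / 11.3123 = 0.3371 m/s

u* ≈ 0.337 m/s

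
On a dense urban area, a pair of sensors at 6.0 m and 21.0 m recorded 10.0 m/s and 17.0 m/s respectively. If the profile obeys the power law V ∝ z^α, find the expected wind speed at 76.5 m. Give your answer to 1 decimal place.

First find α: α = ln(V₂/V₁)/ln(z₂/z₁) = ln(17.0/10.0)/ln(21.0/6.0) = 0.53063/1.25276 = 0.4236
Extrapolate from 21.0 m to 76.5 m: V₃ = 17.0 × (76.5/21.0)^0.4236 = 17.0 × 1.7291 = 29.3939 m/s

29.4 m/s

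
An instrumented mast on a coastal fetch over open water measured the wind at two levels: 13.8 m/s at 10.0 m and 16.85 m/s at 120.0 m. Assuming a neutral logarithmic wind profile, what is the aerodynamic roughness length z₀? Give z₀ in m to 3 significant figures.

z₀ ≈ 0.000131 m

Log law: V(z) ∝ ln(z/z₀). With r = V₁/V₂ = 13.8/16.85 = 0.81899,
r · ln(z₂/z₀) = ln(z₁/z₀) ⇒ ln z₀ = (ln z₁ − r·ln z₂)/(1 − r)
ln z₀ = (2.30259 − 0.81899×4.78749) / 0.18101 = -8.9406
z₀ = exp(-8.9406) = 0.0001310 m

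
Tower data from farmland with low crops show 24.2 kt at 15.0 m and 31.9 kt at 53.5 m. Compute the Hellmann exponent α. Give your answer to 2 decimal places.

α ≈ 0.22

Power law: V₂/V₁ = (z₂/z₁)^α ⇒ α = ln(V₂/V₁) / ln(z₂/z₁)
α = ln(31.9/24.2) / ln(53.5/15.0) = ln(1.3182) / ln(3.5667)
  = 0.27625 / 1.27163 = 0.21724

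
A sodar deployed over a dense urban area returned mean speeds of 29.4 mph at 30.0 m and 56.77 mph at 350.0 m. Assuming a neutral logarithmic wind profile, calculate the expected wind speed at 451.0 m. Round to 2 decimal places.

59.59 mph

Log law: V ∝ ln(z/z₀). From the pair, with r = V₁/V₂ = 0.51788,
ln z₀ = (ln z₁ − r·ln z₂)/(1 − r) = (3.4012 − 0.51788×5.8579)/0.48212 = 0.7622 → z₀ = 2.143 m
V₃ = V₁ · ln(z₃/z₀)/ln(z₁/z₀) = 29.4 × 5.3492/2.6389 = 59.5946 mph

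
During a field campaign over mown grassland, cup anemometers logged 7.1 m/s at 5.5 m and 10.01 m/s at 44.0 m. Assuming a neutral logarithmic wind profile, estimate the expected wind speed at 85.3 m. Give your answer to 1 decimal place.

10.9 m/s

Log law: V ∝ ln(z/z₀). From the pair, with r = V₁/V₂ = 0.70929,
ln z₀ = (ln z₁ − r·ln z₂)/(1 − r) = (1.7047 − 0.70929×3.7842)/0.29071 = -3.3688 → z₀ = 0.03443 m
V₃ = V₁ · ln(z₃/z₀)/ln(z₁/z₀) = 7.1 × 7.8150/5.0736 = 10.9364 m/s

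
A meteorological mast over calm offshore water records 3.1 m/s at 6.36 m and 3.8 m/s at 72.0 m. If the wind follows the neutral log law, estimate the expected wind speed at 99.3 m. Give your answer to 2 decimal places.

3.89 m/s

Log law: V ∝ ln(z/z₀). From the pair, with r = V₁/V₂ = 0.81579,
ln z₀ = (ln z₁ − r·ln z₂)/(1 − r) = (1.8500 − 0.81579×4.2767)/0.18421 = -8.8965 → z₀ = 0.0001369 m
V₃ = V₁ · ln(z₃/z₀)/ln(z₁/z₀) = 3.1 × 13.4947/10.7465 = 3.8927 m/s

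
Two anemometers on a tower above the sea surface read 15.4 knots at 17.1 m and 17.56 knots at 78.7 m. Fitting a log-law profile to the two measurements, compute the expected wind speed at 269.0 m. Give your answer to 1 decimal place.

19.3 knots

Log law: V ∝ ln(z/z₀). From the pair, with r = V₁/V₂ = 0.87699,
ln z₀ = (ln z₁ − r·ln z₂)/(1 − r) = (2.8391 − 0.87699×4.3656)/0.12301 = -8.0448 → z₀ = 0.0003208 m
V₃ = V₁ · ln(z₃/z₀)/ln(z₁/z₀) = 15.4 × 13.6395/10.8838 = 19.2991 knots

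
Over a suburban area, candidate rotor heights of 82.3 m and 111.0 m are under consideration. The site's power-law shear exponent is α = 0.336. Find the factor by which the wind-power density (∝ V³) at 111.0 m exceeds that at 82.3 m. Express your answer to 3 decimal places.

Speed ratio: V_B/V_A = (z_B/z_A)^α = (111.0/82.3)^0.336 = (1.3487)^0.336 = 1.10574
Power-density ratio: P_B/P_A = (V_B/V_A)³ = (1.10574)³ = 1.35196

1.352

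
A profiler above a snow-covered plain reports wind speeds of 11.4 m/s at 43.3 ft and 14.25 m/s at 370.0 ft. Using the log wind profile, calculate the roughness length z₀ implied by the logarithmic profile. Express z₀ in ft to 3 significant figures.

z₀ ≈ 0.00812 ft

Log law: V(z) ∝ ln(z/z₀). With r = V₁/V₂ = 11.4/14.25 = 0.80000,
r · ln(z₂/z₀) = ln(z₁/z₀) ⇒ ln z₀ = (ln z₁ − r·ln z₂)/(1 − r)
ln z₀ = (3.76815 − 0.80000×5.91350) / 0.20000 = -4.8132
z₀ = exp(-4.8132) = 0.008121 ft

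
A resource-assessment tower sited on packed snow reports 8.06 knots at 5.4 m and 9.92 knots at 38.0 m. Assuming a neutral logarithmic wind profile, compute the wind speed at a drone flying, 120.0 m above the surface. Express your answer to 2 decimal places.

11.02 knots

Log law: V ∝ ln(z/z₀). From the pair, with r = V₁/V₂ = 0.81250,
ln z₀ = (ln z₁ − r·ln z₂)/(1 − r) = (1.6864 − 0.81250×3.6376)/0.18750 = -6.7687 → z₀ = 0.001149 m
V₃ = V₁ · ln(z₃/z₀)/ln(z₁/z₀) = 8.06 × 11.5562/8.4551 = 11.0162 knots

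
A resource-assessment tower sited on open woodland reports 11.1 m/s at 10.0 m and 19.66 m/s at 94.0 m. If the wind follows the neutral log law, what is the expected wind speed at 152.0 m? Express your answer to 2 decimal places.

21.50 m/s

Log law: V ∝ ln(z/z₀). From the pair, with r = V₁/V₂ = 0.56460,
ln z₀ = (ln z₁ − r·ln z₂)/(1 − r) = (2.3026 − 0.56460×4.5433)/0.43540 = -0.6030 → z₀ = 0.5472 m
V₃ = V₁ · ln(z₃/z₀)/ln(z₁/z₀) = 11.1 × 5.6269/2.9056 = 21.4959 m/s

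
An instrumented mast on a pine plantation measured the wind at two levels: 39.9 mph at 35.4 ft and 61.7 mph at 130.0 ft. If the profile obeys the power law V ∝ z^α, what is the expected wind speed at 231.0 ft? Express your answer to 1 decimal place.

74.8 mph

First find α: α = ln(V₂/V₁)/ln(z₂/z₁) = ln(61.7/39.9)/ln(130.0/35.4) = 0.43591/1.30082 = 0.3351
Extrapolate from 130.0 ft to 231.0 ft: V₃ = 61.7 × (231.0/130.0)^0.3351 = 61.7 × 1.2125 = 74.8082 mph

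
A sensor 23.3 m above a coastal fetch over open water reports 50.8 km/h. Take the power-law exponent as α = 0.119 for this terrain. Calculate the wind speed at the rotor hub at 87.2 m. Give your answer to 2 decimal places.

Power-law profile: V₂ = V₁ · (z₂/z₁)^α
V₂ = 50.8 × (87.2/23.3)^0.119 = 50.8 × (3.7425)^0.119
    = 50.8 × 1.1701 = 59.4388 km/h

59.44 km/h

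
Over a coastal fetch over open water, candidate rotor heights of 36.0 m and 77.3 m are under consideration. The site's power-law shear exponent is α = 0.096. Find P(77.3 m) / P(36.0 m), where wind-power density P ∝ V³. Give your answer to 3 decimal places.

Speed ratio: V_B/V_A = (z_B/z_A)^α = (77.3/36.0)^0.096 = (2.1472)^0.096 = 1.07612
Power-density ratio: P_B/P_A = (V_B/V_A)³ = (1.07612)³ = 1.24618

1.246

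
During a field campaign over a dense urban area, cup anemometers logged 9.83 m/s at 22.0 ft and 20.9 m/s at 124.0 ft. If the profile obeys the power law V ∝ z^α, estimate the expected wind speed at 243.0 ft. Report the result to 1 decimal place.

28.0 m/s

First find α: α = ln(V₂/V₁)/ln(z₂/z₁) = ln(20.9/9.83)/ln(124.0/22.0) = 0.75431/1.72924 = 0.4362
Extrapolate from 124.0 ft to 243.0 ft: V₃ = 20.9 × (243.0/124.0)^0.4362 = 20.9 × 1.3411 = 28.0285 m/s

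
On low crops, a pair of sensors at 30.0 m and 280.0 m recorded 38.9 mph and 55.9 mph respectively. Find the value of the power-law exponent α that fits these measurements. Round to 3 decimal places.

α ≈ 0.162

Power law: V₂/V₁ = (z₂/z₁)^α ⇒ α = ln(V₂/V₁) / ln(z₂/z₁)
α = ln(55.9/38.9) / ln(280.0/30.0) = ln(1.4370) / ln(9.3333)
  = 0.36257 / 2.23359 = 0.16233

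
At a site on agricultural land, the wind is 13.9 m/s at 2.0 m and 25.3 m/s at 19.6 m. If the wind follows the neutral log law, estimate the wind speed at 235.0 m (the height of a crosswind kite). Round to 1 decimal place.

Log law: V ∝ ln(z/z₀). From the pair, with r = V₁/V₂ = 0.54941,
ln z₀ = (ln z₁ − r·ln z₂)/(1 − r) = (0.6931 − 0.54941×2.9755)/0.45059 = -2.0898 → z₀ = 0.1237 m
V₃ = V₁ · ln(z₃/z₀)/ln(z₁/z₀) = 13.9 × 7.5493/2.7829 = 37.7073 m/s

37.7 m/s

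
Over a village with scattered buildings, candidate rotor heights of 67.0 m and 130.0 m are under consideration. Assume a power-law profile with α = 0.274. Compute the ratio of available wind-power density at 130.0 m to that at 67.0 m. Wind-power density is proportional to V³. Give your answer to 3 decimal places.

1.724

Speed ratio: V_B/V_A = (z_B/z_A)^α = (130.0/67.0)^0.274 = (1.9403)^0.274 = 1.19916
Power-density ratio: P_B/P_A = (V_B/V_A)³ = (1.19916)³ = 1.72436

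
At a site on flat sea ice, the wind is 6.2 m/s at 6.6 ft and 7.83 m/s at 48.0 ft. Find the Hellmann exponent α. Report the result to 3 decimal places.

α ≈ 0.118

Power law: V₂/V₁ = (z₂/z₁)^α ⇒ α = ln(V₂/V₁) / ln(z₂/z₁)
α = ln(7.83/6.2) / ln(48.0/6.6) = ln(1.2629) / ln(7.2727)
  = 0.23341 / 1.98413 = 0.11764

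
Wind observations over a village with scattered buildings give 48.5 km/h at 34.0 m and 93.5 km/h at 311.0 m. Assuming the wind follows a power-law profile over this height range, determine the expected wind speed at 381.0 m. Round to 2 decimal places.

First find α: α = ln(V₂/V₁)/ln(z₂/z₁) = ln(93.5/48.5)/ln(311.0/34.0) = 0.65640/2.21343 = 0.2966
Extrapolate from 311.0 m to 381.0 m: V₃ = 93.5 × (381.0/311.0)^0.2966 = 93.5 × 1.0621 = 99.3018 km/h

99.30 km/h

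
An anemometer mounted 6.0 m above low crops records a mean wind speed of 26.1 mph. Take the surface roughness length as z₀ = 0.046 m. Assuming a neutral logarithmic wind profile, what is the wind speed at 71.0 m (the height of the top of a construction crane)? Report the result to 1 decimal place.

Log law: V(z) ∝ ln(z/z₀), so V₂/V₁ = ln(z₂/z₀) / ln(z₁/z₀).
ln(71.0/0.046) = 7.3418, ln(6.0/0.046) = 4.8709
V₂ = 26.1 × 7.3418/4.8709 = 26.1 × 1.5073 = 39.3401 mph

39.3 mph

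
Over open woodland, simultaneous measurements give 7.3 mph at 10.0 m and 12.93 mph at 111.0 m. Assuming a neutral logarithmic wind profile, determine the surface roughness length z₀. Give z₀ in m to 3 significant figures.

Log law: V(z) ∝ ln(z/z₀). With r = V₁/V₂ = 7.3/12.93 = 0.56458,
r · ln(z₂/z₀) = ln(z₁/z₀) ⇒ ln z₀ = (ln z₁ − r·ln z₂)/(1 − r)
ln z₀ = (2.30259 − 0.56458×4.70953) / 0.43542 = -0.8183
z₀ = exp(-0.8183) = 0.4412 m

z₀ ≈ 0.441 m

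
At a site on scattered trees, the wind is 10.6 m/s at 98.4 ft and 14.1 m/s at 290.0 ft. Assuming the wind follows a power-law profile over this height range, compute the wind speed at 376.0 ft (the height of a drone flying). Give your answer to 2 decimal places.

First find α: α = ln(V₂/V₁)/ln(z₂/z₁) = ln(14.1/10.6)/ln(290.0/98.4) = 0.28532/1.08084 = 0.2640
Extrapolate from 290.0 ft to 376.0 ft: V₃ = 14.1 × (376.0/290.0)^0.2640 = 14.1 × 1.0710 = 15.1006 m/s

15.10 m/s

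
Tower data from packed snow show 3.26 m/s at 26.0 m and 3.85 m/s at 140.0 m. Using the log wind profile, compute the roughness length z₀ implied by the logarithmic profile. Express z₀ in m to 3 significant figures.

z₀ ≈ 0.00237 m

Log law: V(z) ∝ ln(z/z₀). With r = V₁/V₂ = 3.26/3.85 = 0.84675,
r · ln(z₂/z₀) = ln(z₁/z₀) ⇒ ln z₀ = (ln z₁ − r·ln z₂)/(1 − r)
ln z₀ = (3.25810 − 0.84675×4.94164) / 0.15325 = -6.0442
z₀ = exp(-6.0442) = 0.002372 m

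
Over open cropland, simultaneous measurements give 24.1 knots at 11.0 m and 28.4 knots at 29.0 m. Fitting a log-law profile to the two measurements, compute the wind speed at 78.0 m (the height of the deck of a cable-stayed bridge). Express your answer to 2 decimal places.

32.79 knots

Log law: V ∝ ln(z/z₀). From the pair, with r = V₁/V₂ = 0.84859,
ln z₀ = (ln z₁ − r·ln z₂)/(1 − r) = (2.3979 − 0.84859×3.3673)/0.15141 = -3.0353 → z₀ = 0.04806 m
V₃ = V₁ · ln(z₃/z₀)/ln(z₁/z₀) = 24.1 × 7.3920/5.4332 = 32.7888 knots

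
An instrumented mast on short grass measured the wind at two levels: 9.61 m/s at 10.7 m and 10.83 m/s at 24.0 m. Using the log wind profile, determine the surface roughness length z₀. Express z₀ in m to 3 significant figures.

Log law: V(z) ∝ ln(z/z₀). With r = V₁/V₂ = 9.61/10.83 = 0.88735,
r · ln(z₂/z₀) = ln(z₁/z₀) ⇒ ln z₀ = (ln z₁ − r·ln z₂)/(1 − r)
ln z₀ = (2.37024 − 0.88735×3.17805) / 0.11265 = -3.9929
z₀ = exp(-3.9929) = 0.01845 m

z₀ ≈ 0.0184 m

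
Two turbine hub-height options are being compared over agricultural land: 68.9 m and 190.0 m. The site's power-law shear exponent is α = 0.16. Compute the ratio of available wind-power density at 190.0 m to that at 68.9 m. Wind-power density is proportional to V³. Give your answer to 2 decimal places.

1.63

Speed ratio: V_B/V_A = (z_B/z_A)^α = (190.0/68.9)^0.16 = (2.7576)^0.16 = 1.17621
Power-density ratio: P_B/P_A = (V_B/V_A)³ = (1.17621)³ = 1.62726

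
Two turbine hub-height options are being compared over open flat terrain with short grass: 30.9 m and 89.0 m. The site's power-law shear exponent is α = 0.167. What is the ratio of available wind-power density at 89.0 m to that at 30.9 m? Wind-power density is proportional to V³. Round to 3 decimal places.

Speed ratio: V_B/V_A = (z_B/z_A)^α = (89.0/30.9)^0.167 = (2.8803)^0.167 = 1.19323
Power-density ratio: P_B/P_A = (V_B/V_A)³ = (1.19323)³ = 1.69893

1.699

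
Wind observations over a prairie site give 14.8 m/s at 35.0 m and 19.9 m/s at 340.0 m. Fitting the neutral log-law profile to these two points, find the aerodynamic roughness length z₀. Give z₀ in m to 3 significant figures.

z₀ ≈ 0.0477 m

Log law: V(z) ∝ ln(z/z₀). With r = V₁/V₂ = 14.8/19.9 = 0.74372,
r · ln(z₂/z₀) = ln(z₁/z₀) ⇒ ln z₀ = (ln z₁ − r·ln z₂)/(1 − r)
ln z₀ = (3.55535 − 0.74372×5.82895) / 0.25628 = -3.0425
z₀ = exp(-3.0425) = 0.04771 m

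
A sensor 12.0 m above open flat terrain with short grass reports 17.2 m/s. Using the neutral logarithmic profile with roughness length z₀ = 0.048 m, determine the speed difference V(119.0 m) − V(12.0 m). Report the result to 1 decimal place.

7.1 m/s

Log law: V₂ = V₁ · ln(z₂/z₀)/ln(z₁/z₀) = 17.2 × 7.8157/5.5215 = 24.3468 m/s
ΔV = 24.3468 − 17.2 = 7.1468 m/s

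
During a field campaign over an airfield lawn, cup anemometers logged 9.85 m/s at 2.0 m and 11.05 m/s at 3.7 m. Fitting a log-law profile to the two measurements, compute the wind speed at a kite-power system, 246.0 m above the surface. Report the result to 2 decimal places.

19.24 m/s

Log law: V ∝ ln(z/z₀). From the pair, with r = V₁/V₂ = 0.89140,
ln z₀ = (ln z₁ − r·ln z₂)/(1 − r) = (0.6931 − 0.89140×1.3083)/0.10860 = -4.3565 → z₀ = 0.01282 m
V₃ = V₁ · ln(z₃/z₀)/ln(z₁/z₀) = 9.85 × 9.8618/5.0496 = 19.2368 m/s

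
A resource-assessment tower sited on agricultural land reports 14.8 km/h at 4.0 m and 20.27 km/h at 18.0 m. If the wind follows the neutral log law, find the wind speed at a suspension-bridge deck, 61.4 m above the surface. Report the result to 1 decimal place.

24.7 km/h

Log law: V ∝ ln(z/z₀). From the pair, with r = V₁/V₂ = 0.73014,
ln z₀ = (ln z₁ − r·ln z₂)/(1 − r) = (1.3863 − 0.73014×2.8904)/0.26986 = -2.6832 → z₀ = 0.06834 m
V₃ = V₁ · ln(z₃/z₀)/ln(z₁/z₀) = 14.8 × 6.8006/4.0695 = 24.7325 km/h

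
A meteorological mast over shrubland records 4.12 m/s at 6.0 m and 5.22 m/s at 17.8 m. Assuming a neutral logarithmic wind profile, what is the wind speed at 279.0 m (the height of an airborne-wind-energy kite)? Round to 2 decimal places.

8.00 m/s

Log law: V ∝ ln(z/z₀). From the pair, with r = V₁/V₂ = 0.78927,
ln z₀ = (ln z₁ − r·ln z₂)/(1 − r) = (1.7918 − 0.78927×2.8792)/0.21073 = -2.2812 → z₀ = 0.1022 m
V₃ = V₁ · ln(z₃/z₀)/ln(z₁/z₀) = 4.12 × 7.9124/4.0730 = 8.0038 m/s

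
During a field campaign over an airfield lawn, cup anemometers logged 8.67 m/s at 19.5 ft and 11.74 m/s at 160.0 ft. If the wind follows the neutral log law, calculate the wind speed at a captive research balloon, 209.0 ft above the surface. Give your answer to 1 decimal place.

Log law: V ∝ ln(z/z₀). From the pair, with r = V₁/V₂ = 0.73850,
ln z₀ = (ln z₁ − r·ln z₂)/(1 − r) = (2.9704 − 0.73850×5.0752)/0.26150 = -2.9736 → z₀ = 0.05112 ft
V₃ = V₁ · ln(z₃/z₀)/ln(z₁/z₀) = 8.67 × 8.3160/5.9441 = 12.1297 m/s

12.1 m/s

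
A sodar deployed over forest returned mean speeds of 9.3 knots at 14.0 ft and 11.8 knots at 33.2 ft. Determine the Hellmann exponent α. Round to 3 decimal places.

α ≈ 0.276

Power law: V₂/V₁ = (z₂/z₁)^α ⇒ α = ln(V₂/V₁) / ln(z₂/z₁)
α = ln(11.8/9.3) / ln(33.2/14.0) = ln(1.2688) / ln(2.3714)
  = 0.23809 / 0.86349 = 0.27572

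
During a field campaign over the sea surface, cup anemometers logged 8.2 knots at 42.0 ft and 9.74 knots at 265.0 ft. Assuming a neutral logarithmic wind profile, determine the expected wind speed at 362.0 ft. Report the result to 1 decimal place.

10.0 knots

Log law: V ∝ ln(z/z₀). From the pair, with r = V₁/V₂ = 0.84189,
ln z₀ = (ln z₁ − r·ln z₂)/(1 − r) = (3.7377 − 0.84189×5.5797)/0.15811 = -6.0707 → z₀ = 0.002310 ft
V₃ = V₁ · ln(z₃/z₀)/ln(z₁/z₀) = 8.2 × 11.9623/9.8084 = 10.0008 knots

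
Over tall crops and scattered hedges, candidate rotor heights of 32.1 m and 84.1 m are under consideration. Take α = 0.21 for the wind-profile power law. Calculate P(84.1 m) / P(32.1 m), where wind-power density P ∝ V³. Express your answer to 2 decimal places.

1.83

Speed ratio: V_B/V_A = (z_B/z_A)^α = (84.1/32.1)^0.21 = (2.6199)^0.21 = 1.22417
Power-density ratio: P_B/P_A = (V_B/V_A)³ = (1.22417)³ = 1.83452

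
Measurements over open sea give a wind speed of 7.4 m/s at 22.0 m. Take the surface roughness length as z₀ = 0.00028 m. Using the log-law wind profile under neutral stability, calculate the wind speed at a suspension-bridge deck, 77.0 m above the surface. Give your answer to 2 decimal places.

8.22 m/s

Log law: V(z) ∝ ln(z/z₀), so V₂/V₁ = ln(z₂/z₀) / ln(z₁/z₀).
ln(77.0/0.00028) = 12.5245, ln(22.0/0.00028) = 11.2718
V₂ = 7.4 × 12.5245/11.2718 = 7.4 × 1.1111 = 8.2224 m/s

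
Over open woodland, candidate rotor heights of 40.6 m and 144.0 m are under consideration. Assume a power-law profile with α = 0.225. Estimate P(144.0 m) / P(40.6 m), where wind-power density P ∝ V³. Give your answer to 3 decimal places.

Speed ratio: V_B/V_A = (z_B/z_A)^α = (144.0/40.6)^0.225 = (3.5468)^0.225 = 1.32958
Power-density ratio: P_B/P_A = (V_B/V_A)³ = (1.32958)³ = 2.35039

2.350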